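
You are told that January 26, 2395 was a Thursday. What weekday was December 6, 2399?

Monday

January 26, 2395 → January 26, 2396: 365 days.
January 26, 2396 → January 26, 2397: 366 days (2396 is a leap year).
January 26, 2397 → January 26, 2398: 365 days.
January 26, 2398 → January 26, 2399: 365 days.
January 2399: 31 − 26 = 5 days remain.
Then 10 full months totalling 303 days.
December 1–6, 2399: 6 days.
Residual: 314 days.
Total: 1775 days.
1775 mod 7 = 4, so 4 days after Thursday is Monday.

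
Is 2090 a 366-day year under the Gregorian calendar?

No

2090 is not a leap year.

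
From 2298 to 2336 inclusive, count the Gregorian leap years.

Years divisible by 4 in [2298, 2336]: 2300, 2304, 2308, 2312, 2316, 2320, 2324, 2328, 2332, 2336.
Of these, 2300 is divisible by 100 but not 400, so not leap.
Leap years: 10 − 1 = 9.

9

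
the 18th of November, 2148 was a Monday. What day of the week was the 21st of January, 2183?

Tuesday

Day-of-year of November 18, 2148: 323.
Day-of-year of January 21, 2183: 21.
2148 has 366 days, so 366 − 323 = 43 days remain in 2148.
Full years 2149–2182: 26 common + 8 leap = 26×365 + 8×366 = 12418 days.
Total: 43 + 12418 + 21 = 12482 days.
12482 mod 7 = 1, so 1 day after Monday is Tuesday.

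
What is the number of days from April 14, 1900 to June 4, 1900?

April 1900: 30 − 14 = 16 days remain.
Then May (31): 31 days.
June 1–4, 1900: 4 days.
Total: 16 + 31 + 4 = 51 days.

51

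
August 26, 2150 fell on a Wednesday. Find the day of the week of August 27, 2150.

Thursday

Within August 2150: 27 − 26 = 1 day.
1 mod 7 = 1, so 1 day after Wednesday is Thursday.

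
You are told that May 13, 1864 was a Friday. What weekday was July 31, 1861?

Wednesday

Count forward from the earlier date (July 31, 1861) to the later (May 13, 1864):
Day-of-year of July 31, 1861: 212.
Day-of-year of May 13, 1864: 134.
1861 has 365 days, so 365 − 212 = 153 days remain in 1861.
Full years: 1862: 365; 1863: 365. Sum = 730.
Total: 153 + 730 + 134 = 1017 days.
1017 mod 7 = 2, so 2 days before Friday is Wednesday.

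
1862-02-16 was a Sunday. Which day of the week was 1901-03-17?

Day-of-year of February 16, 1862: 47.
Day-of-year of March 17, 1901: 76.
1862 has 365 days, so 365 − 47 = 318 days remain in 1862.
Full years 1863–1900: 29 common + 9 leap = 29×365 + 9×366 = 13879 days.
Total: 318 + 13879 + 76 = 14273 days.
14273 is a multiple of 7, so 1901-03-17 falls on the same weekday: Sunday.

Sunday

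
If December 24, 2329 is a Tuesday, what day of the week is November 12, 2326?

Friday

Count forward from the earlier date (November 12, 2326) to the later (December 24, 2329):
Day-of-year of November 12, 2326: 316.
Day-of-year of December 24, 2329: 358.
2326 has 365 days, so 365 − 316 = 49 days remain in 2326.
Full years: 2327: 365; 2328: 366. Sum = 731.
Total: 49 + 731 + 358 = 1138 days.
1138 mod 7 = 4, so 4 days before Tuesday is Friday.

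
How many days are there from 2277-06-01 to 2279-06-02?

June 1, 2277 → June 1, 2278: 365 days.
June 1, 2278 → June 1, 2279: 365 days.
Within June 2279: 2 − 1 = 1 day.
Total: 731 days.

731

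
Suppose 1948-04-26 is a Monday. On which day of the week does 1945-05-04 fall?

Count forward from the earlier date (May 4, 1945) to the later (April 26, 1948):
May 4, 1945 → May 4, 1946: 365 days.
May 4, 1946 → May 4, 1947: 365 days.
May 1947: 31 − 4 = 27 days remain.
Then 10 full months totalling 305 days.
April 1–26, 1948: 26 days.
Residual: 358 days.
Total: 1088 days.
1088 mod 7 = 3, so 3 days before Monday is Friday.

Friday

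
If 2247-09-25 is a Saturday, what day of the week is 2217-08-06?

Count forward from the earlier date (August 6, 2217) to the later (September 25, 2247):
From August 6, 2217 to August 6, 2247: 30 years, of which 7 contain a Feb 29 — 23×365 + 7×366 = 10957 days.
August 2247: 31 − 6 = 25 days remain.
September 1–25, 2247: 25 days.
Residual: 50 days.
Total: 11007 days.
11007 mod 7 = 3, so 3 days before Saturday is Wednesday.

Wednesday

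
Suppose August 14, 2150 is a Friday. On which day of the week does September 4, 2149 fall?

Count forward from the earlier date (September 4, 2149) to the later (August 14, 2150):
September 2149: 30 − 4 = 26 days remain.
Then 10 full months totalling 304 days.
August 1–14, 2150: 14 days.
Residual: 344 days.
Total: 344 days.
344 mod 7 = 1, so 1 day before Friday is Thursday.

Thursday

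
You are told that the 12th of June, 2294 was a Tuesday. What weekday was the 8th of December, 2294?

June 2294: 30 − 12 = 18 days remain.
Then July (31), August (31), September (30), October (31), November (30): 31 + 31 + 30 + 31 + 30 = 153 days.
December 1–8, 2294: 8 days.
Total: 18 + 153 + 8 = 179 days.
179 mod 7 = 4, so 4 days after Tuesday is Saturday.

Saturday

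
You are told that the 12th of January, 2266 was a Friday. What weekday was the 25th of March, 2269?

January 12, 2266 → January 12, 2267: 365 days.
January 12, 2267 → January 12, 2268: 365 days.
January 12, 2268 → January 12, 2269: 366 days (2268 is a leap year).
January 2269: 31 − 12 = 19 days remain.
Then February 2269 (28): 28 days.
March 1–25, 2269: 25 days.
Residual: 72 days.
Total: 1168 days.
1168 mod 7 = 6, so 6 days after Friday is Thursday.

Thursday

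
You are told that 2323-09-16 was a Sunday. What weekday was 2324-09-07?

Sunday

September 2323: 30 − 16 = 14 days remain.
Then 11 full months totalling 336 days.
September 1–7, 2324: 7 days.
Residual: 357 days.
Total: 357 days.
357 is a multiple of 7, so 2324-09-07 falls on the same weekday: Sunday.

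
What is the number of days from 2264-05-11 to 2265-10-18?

Day-of-year of May 11, 2264: 132.
Day-of-year of October 18, 2265: 291.
2264 has 366 days, so 366 − 132 = 234 days remain in 2264.
Total: 234 + 291 = 525 days.

525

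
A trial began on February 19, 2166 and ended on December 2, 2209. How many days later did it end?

Day-of-year of February 19, 2166: 50.
Day-of-year of December 2, 2209: 336.
2166 has 365 days, so 365 − 50 = 315 days remain in 2166.
Full years 2167–2208: 32 common + 10 leap = 32×365 + 10×366 = 15340 days.
Total: 315 + 15340 + 336 = 15991 days.

15991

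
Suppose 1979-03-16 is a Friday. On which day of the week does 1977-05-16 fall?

Monday

Count forward from the earlier date (May 16, 1977) to the later (March 16, 1979):
Day-of-year of May 16, 1977: 136.
Day-of-year of March 16, 1979: 75.
1977 has 365 days, so 365 − 136 = 229 days remain in 1977.
Full years: 1978: 365. Sum = 365.
Total: 229 + 365 + 75 = 669 days.
669 mod 7 = 4, so 4 days before Friday is Monday.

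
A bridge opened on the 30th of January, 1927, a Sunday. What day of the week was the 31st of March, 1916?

Count forward from the earlier date (March 31, 1916) to the later (January 30, 1927):
Day-of-year of March 31, 1916: 91.
Day-of-year of January 30, 1927: 30.
1916 has 366 days, so 366 − 91 = 275 days remain in 1916.
Full years 1917–1926: 8 common + 2 leap = 8×365 + 2×366 = 3652 days.
Total: 275 + 3652 + 30 = 3957 days.
3957 mod 7 = 2, so 2 days before Sunday is Friday.

Friday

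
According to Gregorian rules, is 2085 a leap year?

No

2085 is not a leap year.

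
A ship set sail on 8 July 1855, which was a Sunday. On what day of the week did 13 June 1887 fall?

Monday

From July 8, 1855 to July 8, 1886: 31 years, of which 8 contain a Feb 29 — 23×365 + 8×366 = 11323 days.
July 1886: 31 − 8 = 23 days remain.
Then 10 full months totalling 304 days.
June 1–13, 1887: 13 days.
Residual: 340 days.
Total: 11663 days.
11663 mod 7 = 1, so 1 day after Sunday is Monday.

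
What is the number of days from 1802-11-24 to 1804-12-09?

November 24, 1802 → November 24, 1803: 365 days.
November 24, 1803 → November 24, 1804: 366 days (1804 is a leap year).
November 1804: 30 − 24 = 6 days remain.
December 1–9, 1804: 9 days.
Residual: 15 days.
Total: 746 days.

746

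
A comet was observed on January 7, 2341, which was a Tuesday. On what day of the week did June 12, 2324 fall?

Thursday

Count forward from the earlier date (June 12, 2324) to the later (January 7, 2341):
From June 12, 2324 to June 12, 2340: 16 years, of which 4 contain a Feb 29 — 12×365 + 4×366 = 5844 days.
June 2340: 30 − 12 = 18 days remain.
Then July (31), August (31), September (30), October (31), November (30), December (31): 31 + 31 + 30 + 31 + 30 + 31 = 184 days.
January 1–7, 2341: 7 days.
Residual: 209 days.
Total: 6053 days.
6053 mod 7 = 5, so 5 days before Tuesday is Thursday.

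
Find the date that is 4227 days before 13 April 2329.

16 September 2317

Count 4227 days before April 13, 2329:
From September 16, 2317 to September 16, 2328: 11 years, of which 3 contain a Feb 29 — 8×365 + 3×366 = 4018 days.
September 2328: 30 − 16 = 14 days remain.
Then October (31), November (30), December (31), January (31), February 2329 (28), March (31): 31 + 30 + 31 + 31 + 28 + 31 = 182 days.
April 1–13, 2329: 13 days.
Residual: 209 days.
Total: 4227 days.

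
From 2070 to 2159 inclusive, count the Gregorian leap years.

21

Years divisible by 4: 2072, 2076, …, 2156 — 22 in all.
Of these, 2100 is divisible by 100 but not 400, so not leap.
Leap years: 22 − 1 = 21.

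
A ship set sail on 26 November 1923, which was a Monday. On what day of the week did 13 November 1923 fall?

Tuesday

Count forward from the earlier date (November 13, 1923) to the later (November 26, 1923):
Within November 1923: 26 − 13 = 13 days.
13 mod 7 = 6, so 6 days before Monday is Tuesday.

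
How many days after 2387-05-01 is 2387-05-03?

2

Within May 2387: 3 − 1 = 2 days.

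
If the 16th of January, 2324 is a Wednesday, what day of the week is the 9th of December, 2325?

Wednesday

January 2324: 31 − 16 = 15 days remain.
Then 22 full months totalling 669 days.
December 1–9, 2325: 9 days.
Total: 15 + 669 + 9 = 693 days.
693 is a multiple of 7, so the 9th of December, 2325 falls on the same weekday: Wednesday.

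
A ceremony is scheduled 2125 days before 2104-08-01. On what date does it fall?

2098-10-06

Count 2125 days before August 1, 2104:
October 6, 2098 → October 6, 2099: 365 days.
October 6, 2099 → October 6, 2100: 365 days (2100 is not a leap year (divisible by 100 but not 400)).
October 6, 2100 → October 6, 2101: 365 days.
October 6, 2101 → October 6, 2102: 365 days.
October 6, 2102 → October 6, 2103: 365 days.
October 2103: 31 − 6 = 25 days remain.
Then 9 full months totalling 274 days.
August 1, 2104: 1 day.
Residual: 300 days.
Total: 2125 days.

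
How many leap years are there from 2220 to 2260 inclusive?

Years divisible by 4 in [2220, 2260]: 2220, 2224, 2228, 2232, 2236, 2240, 2244, 2248, 2252, 2256, 2260.
No century exceptions apply. Count: 11.

11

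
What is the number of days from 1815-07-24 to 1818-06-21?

Day-of-year of July 24, 1815: 205.
Day-of-year of June 21, 1818: 172.
1815 has 365 days, so 365 − 205 = 160 days remain in 1815.
Full years: 1816: 366; 1817: 365. Sum = 731.
Total: 160 + 731 + 172 = 1063 days.

1063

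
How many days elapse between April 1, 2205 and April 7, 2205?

6

Within April 2205: 7 − 1 = 6 days.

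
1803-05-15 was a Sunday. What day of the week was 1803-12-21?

May 1803: 31 − 15 = 16 days remain.
Then June (30), July (31), August (31), September (30), October (31), November (30): 30 + 31 + 31 + 30 + 31 + 30 = 183 days.
December 1–21, 1803: 21 days.
Total: 16 + 183 + 21 = 220 days.
220 mod 7 = 3, so 3 days after Sunday is Wednesday.

Wednesday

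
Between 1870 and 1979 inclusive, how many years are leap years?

26

Years divisible by 4: 1872, 1876, …, 1976 — 27 in all.
Of these, 1900 is divisible by 100 but not 400, so not leap.
Leap years: 27 − 1 = 26.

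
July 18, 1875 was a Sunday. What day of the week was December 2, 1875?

Thursday

July 1875: 31 − 18 = 13 days remain.
Then August (31), September (30), October (31), November (30): 31 + 30 + 31 + 30 = 122 days.
December 1–2, 1875: 2 days.
Total: 13 + 122 + 2 = 137 days.
137 mod 7 = 4, so 4 days after Sunday is Thursday.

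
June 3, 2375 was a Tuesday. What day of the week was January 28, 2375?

Tuesday

Count forward from the earlier date (January 28, 2375) to the later (June 3, 2375):
January 2375: 31 − 28 = 3 days remain.
Then February 2375 (28), March (31), April (30), May (31): 28 + 31 + 30 + 31 = 120 days.
June 1–3, 2375: 3 days.
Total: 3 + 120 + 3 = 126 days.
126 is a multiple of 7, so January 28, 2375 falls on the same weekday: Tuesday.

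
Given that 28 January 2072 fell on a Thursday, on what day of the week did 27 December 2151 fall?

Monday

From January 28, 2072 to January 28, 2151: 79 years, of which 19 contain a Feb 29 — 60×365 + 19×366 = 28854 days.
(2100 is not a leap year (divisible by 100 but not 400).)
January 2151: 31 − 28 = 3 days remain.
Then 10 full months totalling 303 days.
December 1–27, 2151: 27 days.
Residual: 333 days.
Total: 29187 days.
29187 mod 7 = 4, so 4 days after Thursday is Monday.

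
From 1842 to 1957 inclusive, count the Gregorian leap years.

28

Years divisible by 4: 1844, 1848, …, 1956 — 29 in all.
Of these, 1900 is divisible by 100 but not 400, so not leap.
Leap years: 29 − 1 = 28.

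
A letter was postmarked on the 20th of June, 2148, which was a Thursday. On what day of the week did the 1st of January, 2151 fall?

Friday

Day-of-year of June 20, 2148: 172.
Day-of-year of January 1, 2151: 1.
2148 has 366 days, so 366 − 172 = 194 days remain in 2148.
Full years: 2149: 365; 2150: 365. Sum = 730.
Total: 194 + 730 + 1 = 925 days.
925 mod 7 = 1, so 1 day after Thursday is Friday.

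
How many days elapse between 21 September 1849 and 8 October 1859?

From September 21, 1849 to September 21, 1859: 10 years, of which 2 contain a Feb 29 — 8×365 + 2×366 = 3652 days.
September 1859: 30 − 21 = 9 days remain.
October 1–8, 1859: 8 days.
Residual: 17 days.
Total: 3669 days.

3669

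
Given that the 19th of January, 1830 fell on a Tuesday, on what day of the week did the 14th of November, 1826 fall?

Tuesday

Count forward from the earlier date (November 14, 1826) to the later (January 19, 1830):
November 14, 1826 → November 14, 1827: 365 days.
November 14, 1827 → November 14, 1828: 366 days (1828 is a leap year).
November 14, 1828 → November 14, 1829: 365 days.
November 1829: 30 − 14 = 16 days remain.
Then December (31): 31 days.
January 1–19, 1830: 19 days.
Residual: 66 days.
Total: 1162 days.
1162 is a multiple of 7, so the 14th of November, 1826 falls on the same weekday: Tuesday.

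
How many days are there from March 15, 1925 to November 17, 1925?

247

March 1925: 31 − 15 = 16 days remain.
Then April (30), May (31), June (30), July (31), August (31), September (30), October (31): 30 + 31 + 30 + 31 + 31 + 30 + 31 = 214 days.
November 1–17, 1925: 17 days.
Total: 16 + 214 + 17 = 247 days.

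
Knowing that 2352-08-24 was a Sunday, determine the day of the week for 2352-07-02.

Wednesday

Count forward from the earlier date (July 2, 2352) to the later (August 24, 2352):
July 2352: 31 − 2 = 29 days remain.
August 1–24, 2352: 24 days.
Total: 29 + 24 = 53 days.
53 mod 7 = 4, so 4 days before Sunday is Wednesday.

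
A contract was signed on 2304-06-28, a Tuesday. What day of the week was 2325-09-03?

Thursday

From June 28, 2304 to June 28, 2325: 21 years, of which 5 contain a Feb 29 — 16×365 + 5×366 = 7670 days.
June 2325: 30 − 28 = 2 days remain.
Then July (31), August (31): 31 + 31 = 62 days.
September 1–3, 2325: 3 days.
Residual: 67 days.
Total: 7737 days.
7737 mod 7 = 2, so 2 days after Tuesday is Thursday.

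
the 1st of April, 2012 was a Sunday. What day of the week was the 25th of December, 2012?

April 2012: 30 − 1 = 29 days remain.
Then May (31), June (30), July (31), August (31), September (30), October (31), November (30): 31 + 30 + 31 + 31 + 30 + 31 + 30 = 214 days.
December 1–25, 2012: 25 days.
Total: 29 + 214 + 25 = 268 days.
268 mod 7 = 2, so 2 days after Sunday is Tuesday.

Tuesday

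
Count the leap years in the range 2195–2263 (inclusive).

Years divisible by 4: 2196, 2200, …, 2260 — 17 in all.
Of these, 2200 is divisible by 100 but not 400, so not leap.
Leap years: 17 − 1 = 16.

16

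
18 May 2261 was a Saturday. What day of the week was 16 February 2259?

Count forward from the earlier date (February 16, 2259) to the later (May 18, 2261):
February 2259: 28 − 16 = 12 days remain (2259 is not a leap year, so February has 28 days).
Then 26 full months totalling 792 days.
May 1–18, 2261: 18 days.
Total: 12 + 792 + 18 = 822 days.
822 mod 7 = 3, so 3 days before Saturday is Wednesday.

Wednesday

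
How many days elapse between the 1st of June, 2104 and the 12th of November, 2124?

7469

Day-of-year of June 1, 2104: 153.
Day-of-year of November 12, 2124: 317.
2104 has 366 days, so 366 − 153 = 213 days remain in 2104.
Full years 2105–2123: 15 common + 4 leap = 15×365 + 4×366 = 6939 days.
Total: 213 + 6939 + 317 = 7469 days.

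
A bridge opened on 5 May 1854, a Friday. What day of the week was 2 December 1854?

Saturday

May 1854: 31 − 5 = 26 days remain.
Then June (30), July (31), August (31), September (30), October (31), November (30): 30 + 31 + 31 + 30 + 31 + 30 = 183 days.
December 1–2, 1854: 2 days.
Total: 26 + 183 + 2 = 211 days.
211 mod 7 = 1, so 1 day after Friday is Saturday.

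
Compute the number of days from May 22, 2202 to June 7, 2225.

Day-of-year of May 22, 2202: 142.
Day-of-year of June 7, 2225: 158.
2202 has 365 days, so 365 − 142 = 223 days remain in 2202.
Full years 2203–2224: 16 common + 6 leap = 16×365 + 6×366 = 8036 days.
Total: 223 + 8036 + 158 = 8417 days.

8417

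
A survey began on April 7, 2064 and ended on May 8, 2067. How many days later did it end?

1126

April 7, 2064 → April 7, 2065: 365 days.
April 7, 2065 → April 7, 2066: 365 days.
April 7, 2066 → April 7, 2067: 365 days.
April 2067: 30 − 7 = 23 days remain.
May 1–8, 2067: 8 days.
Residual: 31 days.
Total: 1126 days.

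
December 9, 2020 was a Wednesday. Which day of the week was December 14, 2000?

Count forward from the earlier date (December 14, 2000) to the later (December 9, 2020):
Day-of-year of December 14, 2000: 349.
Day-of-year of December 9, 2020: 344.
2000 has 366 days, so 366 − 349 = 17 days remain in 2000.
Full years 2001–2019: 15 common + 4 leap = 15×365 + 4×366 = 6939 days.
Total: 17 + 6939 + 344 = 7300 days.
7300 mod 7 = 6, so 6 days before Wednesday is Thursday.

Thursday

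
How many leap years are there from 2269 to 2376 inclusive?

Years divisible by 4: 2272, 2276, …, 2376 — 27 in all.
Of these, 2300 is divisible by 100 but not 400, so not leap.
Leap years: 27 − 1 = 26.

26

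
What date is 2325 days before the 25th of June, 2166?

the 12th of February, 2160

Count 2325 days before June 25, 2166:
February 12, 2160 → February 12, 2161: 366 days (2160 is a leap year).
February 12, 2161 → February 12, 2162: 365 days.
February 12, 2162 → February 12, 2163: 365 days.
February 12, 2163 → February 12, 2164: 365 days.
February 12, 2164 → February 12, 2165: 366 days (2164 is a leap year).
February 12, 2165 → February 12, 2166: 365 days.
February 2166: 28 − 12 = 16 days remain (2166 is not a leap year, so February has 28 days).
Then March (31), April (30), May (31): 31 + 30 + 31 = 92 days.
June 1–25, 2166: 25 days.
Residual: 133 days.
Total: 2325 days.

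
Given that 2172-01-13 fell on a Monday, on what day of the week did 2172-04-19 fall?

Sunday

January 2172: 31 − 13 = 18 days remain.
Then February 2172 (29), March (31): 29 + 31 = 60 days.
April 1–19, 2172: 19 days.
Total: 18 + 60 + 19 = 97 days.
97 mod 7 = 6, so 6 days after Monday is Sunday.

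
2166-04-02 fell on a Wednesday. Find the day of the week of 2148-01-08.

Monday

Count forward from the earlier date (January 8, 2148) to the later (April 2, 2166):
From January 8, 2148 to January 8, 2166: 18 years, of which 5 contain a Feb 29 — 13×365 + 5×366 = 6575 days.
January 2166: 31 − 8 = 23 days remain.
Then February 2166 (28), March (31): 28 + 31 = 59 days.
April 1–2, 2166: 2 days.
Residual: 84 days.
Total: 6659 days.
6659 mod 7 = 2, so 2 days before Wednesday is Monday.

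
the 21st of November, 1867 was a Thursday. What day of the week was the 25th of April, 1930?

Day-of-year of November 21, 1867: 325.
Day-of-year of April 25, 1930: 115.
1867 has 365 days, so 365 − 325 = 40 days remain in 1867.
Full years 1868–1929: 47 common + 15 leap = 47×365 + 15×366 = 22645 days.
Total: 40 + 22645 + 115 = 22800 days.
22800 mod 7 = 1, so 1 day after Thursday is Friday.

Friday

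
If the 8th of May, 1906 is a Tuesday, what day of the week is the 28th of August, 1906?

Tuesday

May 1906: 31 − 8 = 23 days remain.
Then June (30), July (31): 30 + 31 = 61 days.
August 1–28, 1906: 28 days.
Total: 23 + 61 + 28 = 112 days.
112 is a multiple of 7, so the 28th of August, 1906 falls on the same weekday: Tuesday.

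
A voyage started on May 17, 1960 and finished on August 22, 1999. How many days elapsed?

Day-of-year of May 17, 1960: 138.
Day-of-year of August 22, 1999: 234.
1960 has 366 days, so 366 − 138 = 228 days remain in 1960.
Full years 1961–1998: 29 common + 9 leap = 29×365 + 9×366 = 13879 days.
Total: 228 + 13879 + 234 = 14341 days.

14341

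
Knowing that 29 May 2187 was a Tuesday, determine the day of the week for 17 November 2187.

Saturday

May 2187: 31 − 29 = 2 days remain.
Then June (30), July (31), August (31), September (30), October (31): 30 + 31 + 31 + 30 + 31 = 153 days.
November 1–17, 2187: 17 days.
Total: 2 + 153 + 17 = 172 days.
172 mod 7 = 4, so 4 days after Tuesday is Saturday.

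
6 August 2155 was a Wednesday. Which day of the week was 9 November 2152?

Count forward from the earlier date (November 9, 2152) to the later (August 6, 2155):
Day-of-year of November 9, 2152: 314.
Day-of-year of August 6, 2155: 218.
2152 has 366 days, so 366 − 314 = 52 days remain in 2152.
Full years: 2153: 365; 2154: 365. Sum = 730.
Total: 52 + 730 + 218 = 1000 days.
1000 mod 7 = 6, so 6 days before Wednesday is Thursday.

Thursday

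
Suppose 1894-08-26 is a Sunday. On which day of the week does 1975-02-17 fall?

Day-of-year of August 26, 1894: 238.
Day-of-year of February 17, 1975: 48.
1894 has 365 days, so 365 − 238 = 127 days remain in 1894.
Full years 1895–1974: 61 common + 19 leap = 61×365 + 19×366 = 29219 days.
Total: 127 + 29219 + 48 = 29394 days.
29394 mod 7 = 1, so 1 day after Sunday is Monday.

Monday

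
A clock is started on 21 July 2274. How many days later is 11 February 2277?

Day-of-year of July 21, 2274: 202.
Day-of-year of February 11, 2277: 42.
2274 has 365 days, so 365 − 202 = 163 days remain in 2274.
Full years: 2275: 365; 2276: 366. Sum = 731.
Total: 163 + 731 + 42 = 936 days.

936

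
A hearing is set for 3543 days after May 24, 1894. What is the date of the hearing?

February 5, 1904

Count 3543 days after May 24, 1894:
Day-of-year of May 24, 1894: 144.
Day-of-year of February 5, 1904: 36.
1894 has 365 days, so 365 − 144 = 221 days remain in 1894.
Full years 1895–1903: 8 common + 1 leap = 8×365 + 1×366 = 3286 days.
Total: 221 + 3286 + 36 = 3543 days.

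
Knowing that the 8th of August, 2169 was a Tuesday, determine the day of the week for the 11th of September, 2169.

August 2169: 31 − 8 = 23 days remain.
September 1–11, 2169: 11 days.
Total: 23 + 11 = 34 days.
34 mod 7 = 6, so 6 days after Tuesday is Monday.

Monday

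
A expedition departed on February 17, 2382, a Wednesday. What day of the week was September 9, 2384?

February 17, 2382 → February 17, 2383: 365 days.
February 17, 2383 → February 17, 2384: 365 days.
February 2384: 29 − 17 = 12 days remain (2384 is a leap year, so February has 29 days).
Then March (31), April (30), May (31), June (30), July (31), August (31): 31 + 30 + 31 + 30 + 31 + 31 = 184 days.
September 1–9, 2384: 9 days.
Residual: 205 days.
Total: 935 days.
935 mod 7 = 4, so 4 days after Wednesday is Sunday.

Sunday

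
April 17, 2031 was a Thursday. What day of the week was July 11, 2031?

Friday

April 2031: 30 − 17 = 13 days remain.
Then May (31), June (30): 31 + 30 = 61 days.
July 1–11, 2031: 11 days.
Total: 13 + 61 + 11 = 85 days.
85 mod 7 = 1, so 1 day after Thursday is Friday.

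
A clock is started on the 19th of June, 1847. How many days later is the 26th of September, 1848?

June 1847: 30 − 19 = 11 days remain.
Then 14 full months totalling 428 days.
September 1–26, 1848: 26 days.
Total: 11 + 428 + 26 = 465 days.

465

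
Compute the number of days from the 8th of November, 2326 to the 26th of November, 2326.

18

Within November 2326: 26 − 8 = 18 days.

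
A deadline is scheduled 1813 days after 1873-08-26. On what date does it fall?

1878-08-13

Count 1813 days after August 26, 1873:
Day-of-year of August 26, 1873: 238.
Day-of-year of August 13, 1878: 225.
1873 has 365 days, so 365 − 238 = 127 days remain in 1873.
Full years: 1874: 365; 1875: 365; 1876: 366; 1877: 365. Sum = 1461.
Total: 127 + 1461 + 225 = 1813 days.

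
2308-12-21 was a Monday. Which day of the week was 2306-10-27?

Saturday

Count forward from the earlier date (October 27, 2306) to the later (December 21, 2308):
October 2306: 31 − 27 = 4 days remain.
Then 25 full months totalling 761 days.
December 1–21, 2308: 21 days.
Total: 4 + 761 + 21 = 786 days.
786 mod 7 = 2, so 2 days before Monday is Saturday.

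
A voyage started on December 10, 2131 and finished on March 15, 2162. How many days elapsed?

From December 10, 2131 to December 10, 2161: 30 years, of which 8 contain a Feb 29 — 22×365 + 8×366 = 10958 days.
December 2161: 31 − 10 = 21 days remain.
Then January (31), February 2162 (28): 31 + 28 = 59 days.
March 1–15, 2162: 15 days.
Residual: 95 days.
Total: 11053 days.

11053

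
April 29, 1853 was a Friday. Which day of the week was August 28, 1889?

Day-of-year of April 29, 1853: 119.
Day-of-year of August 28, 1889: 240.
1853 has 365 days, so 365 − 119 = 246 days remain in 1853.
Full years 1854–1888: 26 common + 9 leap = 26×365 + 9×366 = 12784 days.
Total: 246 + 12784 + 240 = 13270 days.
13270 mod 7 = 5, so 5 days after Friday is Wednesday.

Wednesday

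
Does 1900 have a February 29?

1900 is not a leap year (divisible by 100 but not 400).

No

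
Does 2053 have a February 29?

No

2053 is not a leap year.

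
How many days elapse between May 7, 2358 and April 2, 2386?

10192

Day-of-year of May 7, 2358: 127.
Day-of-year of April 2, 2386: 92.
2358 has 365 days, so 365 − 127 = 238 days remain in 2358.
Full years 2359–2385: 20 common + 7 leap = 20×365 + 7×366 = 9862 days.
Total: 238 + 9862 + 92 = 10192 days.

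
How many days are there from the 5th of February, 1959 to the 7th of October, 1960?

610

February 1959: 28 − 5 = 23 days remain (1959 is not a leap year, so February has 28 days).
Then 19 full months totalling 580 days.
October 1–7, 1960: 7 days.
Total: 23 + 580 + 7 = 610 days.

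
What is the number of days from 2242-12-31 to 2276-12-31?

From December 31, 2242 to December 31, 2276: 34 years, of which 9 contain a Feb 29 — 25×365 + 9×366 = 12419 days.
Total: 12419 days.

12419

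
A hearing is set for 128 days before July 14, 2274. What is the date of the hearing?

March 8, 2274

Count 128 days before July 14, 2274:
March 2274: 31 − 8 = 23 days remain.
Then April (30), May (31), June (30): 30 + 31 + 30 = 91 days.
July 1–14, 2274: 14 days.
Total: 23 + 91 + 14 = 128 days.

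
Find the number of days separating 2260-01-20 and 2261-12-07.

687

Day-of-year of January 20, 2260: 20.
Day-of-year of December 7, 2261: 341.
2260 has 366 days, so 366 − 20 = 346 days remain in 2260.
Total: 346 + 341 = 687 days.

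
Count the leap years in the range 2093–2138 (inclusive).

10

Years divisible by 4 in [2093, 2138]: 2096, 2100, 2104, 2108, 2112, 2116, 2120, 2124, 2128, 2132, 2136.
Of these, 2100 is divisible by 100 but not 400, so not leap.
Leap years: 11 − 1 = 10.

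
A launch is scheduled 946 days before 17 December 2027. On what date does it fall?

15 May 2025

Count 946 days before December 17, 2027:
May 15, 2025 → May 15, 2026: 365 days.
May 15, 2026 → May 15, 2027: 365 days.
May 2027: 31 − 15 = 16 days remain.
Then June (30), July (31), August (31), September (30), October (31), November (30): 30 + 31 + 31 + 30 + 31 + 30 = 183 days.
December 1–17, 2027: 17 days.
Residual: 216 days.
Total: 946 days.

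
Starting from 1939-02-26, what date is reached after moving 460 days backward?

1937-11-23

Count 460 days before February 26, 1939:
Day-of-year of November 23, 1937: 327.
Day-of-year of February 26, 1939: 57.
1937 has 365 days, so 365 − 327 = 38 days remain in 1937.
Full years: 1938: 365. Sum = 365.
Total: 38 + 365 + 57 = 460 days.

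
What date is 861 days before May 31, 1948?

January 21, 1946

Count 861 days before May 31, 1948:
Day-of-year of January 21, 1946: 21.
Day-of-year of May 31, 1948: 152.
1946 has 365 days, so 365 − 21 = 344 days remain in 1946.
Full years: 1947: 365. Sum = 365.
Total: 344 + 365 + 152 = 861 days.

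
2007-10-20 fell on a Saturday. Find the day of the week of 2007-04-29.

Count forward from the earlier date (April 29, 2007) to the later (October 20, 2007):
April 2007: 30 − 29 = 1 day remains.
Then May (31), June (30), July (31), August (31), September (30): 31 + 30 + 31 + 31 + 30 = 153 days.
October 1–20, 2007: 20 days.
Total: 1 + 153 + 20 = 174 days.
174 mod 7 = 6, so 6 days before Saturday is Sunday.

Sunday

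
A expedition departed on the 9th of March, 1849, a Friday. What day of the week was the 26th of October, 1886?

Day-of-year of March 9, 1849: 68.
Day-of-year of October 26, 1886: 299.
1849 has 365 days, so 365 − 68 = 297 days remain in 1849.
Full years 1850–1885: 27 common + 9 leap = 27×365 + 9×366 = 13149 days.
Total: 297 + 13149 + 299 = 13745 days.
13745 mod 7 = 4, so 4 days after Friday is Tuesday.

Tuesday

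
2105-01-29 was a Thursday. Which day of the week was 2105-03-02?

January 2105: 31 − 29 = 2 days remain.
Then February 2105 (28): 28 days.
March 1–2, 2105: 2 days.
Total: 2 + 28 + 2 = 32 days.
32 mod 7 = 4, so 4 days after Thursday is Monday.

Monday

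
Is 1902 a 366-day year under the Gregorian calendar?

No

1902 is not a leap year.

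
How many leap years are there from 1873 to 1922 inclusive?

Years divisible by 4 in [1873, 1922]: 1876, 1880, 1884, 1888, 1892, 1896, 1900, 1904, 1908, 1912, 1916, 1920.
Of these, 1900 is divisible by 100 but not 400, so not leap.
Leap years: 12 − 1 = 11.

11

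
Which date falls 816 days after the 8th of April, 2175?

the 2nd of July, 2177

Count 816 days after April 8, 2175:
April 8, 2175 → April 8, 2176: 366 days (2176 is a leap year).
April 8, 2176 → April 8, 2177: 365 days.
April 2177: 30 − 8 = 22 days remain.
Then May (31), June (30): 31 + 30 = 61 days.
July 1–2, 2177: 2 days.
Residual: 85 days.
Total: 816 days.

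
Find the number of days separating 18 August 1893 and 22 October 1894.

Day-of-year of August 18, 1893: 230.
Day-of-year of October 22, 1894: 295.
1893 has 365 days, so 365 − 230 = 135 days remain in 1893.
Total: 135 + 295 = 430 days.

430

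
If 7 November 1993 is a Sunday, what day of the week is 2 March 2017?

Thursday

Day-of-year of November 7, 1993: 311.
Day-of-year of March 2, 2017: 61.
1993 has 365 days, so 365 − 311 = 54 days remain in 1993.
Full years 1994–2016: 17 common + 6 leap = 17×365 + 6×366 = 8401 days.
Total: 54 + 8401 + 61 = 8516 days.
8516 mod 7 = 4, so 4 days after Sunday is Thursday.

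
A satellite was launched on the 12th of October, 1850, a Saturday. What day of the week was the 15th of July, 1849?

Sunday

Count forward from the earlier date (July 15, 1849) to the later (October 12, 1850):
July 15, 1849 → July 15, 1850: 365 days.
July 1850: 31 − 15 = 16 days remain.
Then August (31), September (30): 31 + 30 = 61 days.
October 1–12, 1850: 12 days.
Residual: 89 days.
Total: 454 days.
454 mod 7 = 6, so 6 days before Saturday is Sunday.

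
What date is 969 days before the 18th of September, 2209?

the 23rd of January, 2207

Count 969 days before September 18, 2209:
Day-of-year of January 23, 2207: 23.
Day-of-year of September 18, 2209: 261.
2207 has 365 days, so 365 − 23 = 342 days remain in 2207.
Full years: 2208: 366. Sum = 366.
Total: 342 + 366 + 261 = 969 days.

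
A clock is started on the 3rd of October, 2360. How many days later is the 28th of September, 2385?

9126

From October 3, 2360 to October 3, 2384: 24 years, of which 6 contain a Feb 29 — 18×365 + 6×366 = 8766 days.
October 2384: 31 − 3 = 28 days remain.
Then 10 full months totalling 304 days.
September 1–28, 2385: 28 days.
Residual: 360 days.
Total: 9126 days.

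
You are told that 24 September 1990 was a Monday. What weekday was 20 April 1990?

Friday

Count forward from the earlier date (April 20, 1990) to the later (September 24, 1990):
April 1990: 30 − 20 = 10 days remain.
Then May (31), June (30), July (31), August (31): 31 + 30 + 31 + 31 = 123 days.
September 1–24, 1990: 24 days.
Total: 10 + 123 + 24 = 157 days.
157 mod 7 = 3, so 3 days before Monday is Friday.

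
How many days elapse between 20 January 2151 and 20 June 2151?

January 2151: 31 − 20 = 11 days remain.
Then February 2151 (28), March (31), April (30), May (31): 28 + 31 + 30 + 31 = 120 days.
June 1–20, 2151: 20 days.
Total: 11 + 120 + 20 = 151 days.

151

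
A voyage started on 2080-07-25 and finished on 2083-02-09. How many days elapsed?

Day-of-year of July 25, 2080: 207.
Day-of-year of February 9, 2083: 40.
2080 has 366 days, so 366 − 207 = 159 days remain in 2080.
Full years: 2081: 365; 2082: 365. Sum = 730.
Total: 159 + 730 + 40 = 929 days.

929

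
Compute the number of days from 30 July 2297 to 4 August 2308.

4022

Day-of-year of July 30, 2297: 211.
Day-of-year of August 4, 2308: 217.
2297 has 365 days, so 365 − 211 = 154 days remain in 2297.
Full years 2298–2307: 9 common + 1 leap = 9×365 + 1×366 = 3651 days.
Total: 154 + 3651 + 217 = 4022 days.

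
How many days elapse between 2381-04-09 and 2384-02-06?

1033

Day-of-year of April 9, 2381: 99.
Day-of-year of February 6, 2384: 37.
2381 has 365 days, so 365 − 99 = 266 days remain in 2381.
Full years: 2382: 365; 2383: 365. Sum = 730.
Total: 266 + 730 + 37 = 1033 days.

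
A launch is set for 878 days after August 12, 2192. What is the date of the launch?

January 7, 2195

Count 878 days after August 12, 2192:
August 12, 2192 → August 12, 2193: 365 days.
August 12, 2193 → August 12, 2194: 365 days.
August 2194: 31 − 12 = 19 days remain.
Then September (30), October (31), November (30), December (31): 30 + 31 + 30 + 31 = 122 days.
January 1–7, 2195: 7 days.
Residual: 148 days.
Total: 878 days.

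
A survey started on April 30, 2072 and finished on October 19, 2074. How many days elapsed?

Day-of-year of April 30, 2072: 121.
Day-of-year of October 19, 2074: 292.
2072 has 366 days, so 366 − 121 = 245 days remain in 2072.
Full years: 2073: 365. Sum = 365.
Total: 245 + 365 + 292 = 902 days.

902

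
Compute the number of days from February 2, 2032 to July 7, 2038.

2347

Day-of-year of February 2, 2032: 33.
Day-of-year of July 7, 2038: 188.
2032 has 366 days, so 366 − 33 = 333 days remain in 2032.
Full years: 2033: 365; 2034: 365; 2035: 365; 2036: 366; 2037: 365. Sum = 1826.
Total: 333 + 1826 + 188 = 2347 days.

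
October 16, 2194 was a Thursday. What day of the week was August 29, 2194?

Friday

Count forward from the earlier date (August 29, 2194) to the later (October 16, 2194):
August 2194: 31 − 29 = 2 days remain.
Then September (30): 30 days.
October 1–16, 2194: 16 days.
Total: 2 + 30 + 16 = 48 days.
48 mod 7 = 6, so 6 days before Thursday is Friday.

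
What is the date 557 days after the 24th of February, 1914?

the 4th of September, 1915

Count 557 days after February 24, 1914:
Day-of-year of February 24, 1914: 55.
Day-of-year of September 4, 1915: 247.
1914 has 365 days, so 365 − 55 = 310 days remain in 1914.
Total: 310 + 247 = 557 days.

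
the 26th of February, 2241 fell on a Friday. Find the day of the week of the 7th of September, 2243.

Thursday

Day-of-year of February 26, 2241: 57.
Day-of-year of September 7, 2243: 250.
2241 has 365 days, so 365 − 57 = 308 days remain in 2241.
Full years: 2242: 365. Sum = 365.
Total: 308 + 365 + 250 = 923 days.
923 mod 7 = 6, so 6 days after Friday is Thursday.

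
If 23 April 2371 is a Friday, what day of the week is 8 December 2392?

Tuesday

Day-of-year of April 23, 2371: 113.
Day-of-year of December 8, 2392: 343.
2371 has 365 days, so 365 − 113 = 252 days remain in 2371.
Full years 2372–2391: 15 common + 5 leap = 15×365 + 5×366 = 7305 days.
Total: 252 + 7305 + 343 = 7900 days.
7900 mod 7 = 4, so 4 days after Friday is Tuesday.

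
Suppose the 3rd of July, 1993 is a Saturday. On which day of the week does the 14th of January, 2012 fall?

Saturday

Day-of-year of July 3, 1993: 184.
Day-of-year of January 14, 2012: 14.
1993 has 365 days, so 365 − 184 = 181 days remain in 1993.
Full years 1994–2011: 14 common + 4 leap = 14×365 + 4×366 = 6574 days.
Total: 181 + 6574 + 14 = 6769 days.
6769 is a multiple of 7, so the 14th of January, 2012 falls on the same weekday: Saturday.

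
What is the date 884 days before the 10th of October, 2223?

the 9th of May, 2221

Count 884 days before October 10, 2223:
May 9, 2221 → May 9, 2222: 365 days.
May 9, 2222 → May 9, 2223: 365 days.
May 2223: 31 − 9 = 22 days remain.
Then June (30), July (31), August (31), September (30): 30 + 31 + 31 + 30 = 122 days.
October 1–10, 2223: 10 days.
Residual: 154 days.
Total: 884 days.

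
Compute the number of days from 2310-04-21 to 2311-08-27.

493

April 21, 2310 → April 21, 2311: 365 days.
April 2311: 30 − 21 = 9 days remain.
Then May (31), June (30), July (31): 31 + 30 + 31 = 92 days.
August 1–27, 2311: 27 days.
Residual: 128 days.
Total: 493 days.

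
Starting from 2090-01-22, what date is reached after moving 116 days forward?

2090-05-18

Count 116 days after January 22, 2090:
January 2090: 31 − 22 = 9 days remain.
Then February 2090 (28), March (31), April (30): 28 + 31 + 30 = 89 days.
May 1–18, 2090: 18 days.
Total: 9 + 89 + 18 = 116 days.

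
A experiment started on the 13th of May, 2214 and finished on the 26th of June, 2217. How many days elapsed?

1140

Day-of-year of May 13, 2214: 133.
Day-of-year of June 26, 2217: 177.
2214 has 365 days, so 365 − 133 = 232 days remain in 2214.
Full years: 2215: 365; 2216: 366. Sum = 731.
Total: 232 + 731 + 177 = 1140 days.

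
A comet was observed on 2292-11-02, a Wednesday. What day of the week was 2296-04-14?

Tuesday

Day-of-year of November 2, 2292: 307.
Day-of-year of April 14, 2296: 105.
2292 has 366 days, so 366 − 307 = 59 days remain in 2292.
Full years: 2293: 365; 2294: 365; 2295: 365. Sum = 1095.
Total: 59 + 1095 + 105 = 1259 days.
1259 mod 7 = 6, so 6 days after Wednesday is Tuesday.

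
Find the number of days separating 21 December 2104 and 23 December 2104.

2

Within December 2104: 23 − 21 = 2 days.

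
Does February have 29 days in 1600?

Yes

1600 is a leap year (divisible by 400).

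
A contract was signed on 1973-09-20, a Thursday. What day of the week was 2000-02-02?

Wednesday

From September 20, 1973 to September 20, 1999: 26 years, of which 6 contain a Feb 29 — 20×365 + 6×366 = 9496 days.
September 1999: 30 − 20 = 10 days remain.
Then October (31), November (30), December (31), January (31): 31 + 30 + 31 + 31 = 123 days.
February 1–2, 2000: 2 days (2000 is a leap year (divisible by 400)).
Residual: 135 days.
Total: 9631 days.
9631 mod 7 = 6, so 6 days after Thursday is Wednesday.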